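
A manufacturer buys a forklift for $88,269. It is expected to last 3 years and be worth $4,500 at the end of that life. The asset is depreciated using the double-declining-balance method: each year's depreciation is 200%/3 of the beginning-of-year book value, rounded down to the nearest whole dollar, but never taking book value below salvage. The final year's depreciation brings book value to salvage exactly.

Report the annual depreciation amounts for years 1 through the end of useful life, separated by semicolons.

Depreciable base = $88,269 − $4,500 = $83,769.
Year 1: ⌊$88,269 × 200%/3⌋ = $58,846. Book value $29,423.
Year 2: ⌊$29,423 × 200%/3⌋ = $19,615. Book value $9,808.
Year 3 (final): $9,808 − $4,500 = $5,308. Book value $4,500.

$58,846; $19,615; $5,308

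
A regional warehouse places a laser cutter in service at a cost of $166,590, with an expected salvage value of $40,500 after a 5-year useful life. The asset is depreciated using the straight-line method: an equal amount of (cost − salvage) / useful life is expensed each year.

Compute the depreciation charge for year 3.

Depreciable base = $166,590 − $40,500 = $126,090.
Annual expense = $126,090 / 5 = $25,218.

$25,218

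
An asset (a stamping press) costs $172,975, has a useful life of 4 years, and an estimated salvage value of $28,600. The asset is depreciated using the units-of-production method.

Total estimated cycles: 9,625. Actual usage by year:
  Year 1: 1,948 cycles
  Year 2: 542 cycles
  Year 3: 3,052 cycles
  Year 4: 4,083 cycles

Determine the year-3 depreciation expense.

$45,780

Depreciable base = $172,975 − $28,600 = $144,375.
Rate = $144,375 / 9,625 cycles = $15 per cycle.
Year 1: 1,948 × $15 = $29,220. Book value $143,755.
Year 2: 542 × $15 = $8,130. Book value $135,625.
Year 3: 3,052 × $15 = $45,780. Book value $89,845.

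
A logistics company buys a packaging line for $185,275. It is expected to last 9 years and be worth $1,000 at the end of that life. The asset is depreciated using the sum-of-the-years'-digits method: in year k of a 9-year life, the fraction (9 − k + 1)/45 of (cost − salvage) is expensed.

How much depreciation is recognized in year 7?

$12,285

Depreciable base = $185,275 − $1,000 = $184,275.
Sum of the years' digits = 9+8+7+6+5+4+3+2+1 = 45.
Year 1: $184,275 × 9/45 = $36,855. Book value $148,420.
Year 2: $184,275 × 8/45 = $32,760. Book value $115,660.
Year 3: $184,275 × 7/45 = $28,665. Book value $86,995.
Year 4: $184,275 × 6/45 = $24,570. Book value $62,425.
Year 5: $184,275 × 5/45 = $20,475. Book value $41,950.
Year 6: $184,275 × 4/45 = $16,380. Book value $25,570.
Year 7: $184,275 × 3/45 = $12,285. Book value $13,285.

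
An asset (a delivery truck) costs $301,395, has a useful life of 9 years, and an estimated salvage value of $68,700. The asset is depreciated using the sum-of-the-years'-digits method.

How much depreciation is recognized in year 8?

$10,342

Depreciable base = $301,395 − $68,700 = $232,695.
Sum of the years' digits = 9+8+7+6+5+4+3+2+1 = 45.
Year 1: $232,695 × 9/45 = $46,539. Book value $254,856.
Year 2: $232,695 × 8/45 = $41,368. Book value $213,488.
Year 3: $232,695 × 7/45 = $36,197. Book value $177,291.
Year 4: $232,695 × 6/45 = $31,026. Book value $146,265.
Year 5: $232,695 × 5/45 = $25,855. Book value $120,410.
Year 6: $232,695 × 4/45 = $20,684. Book value $99,726.
Year 7: $232,695 × 3/45 = $15,513. Book value $84,213.
Year 8: $232,695 × 2/45 = $10,342. Book value $73,871.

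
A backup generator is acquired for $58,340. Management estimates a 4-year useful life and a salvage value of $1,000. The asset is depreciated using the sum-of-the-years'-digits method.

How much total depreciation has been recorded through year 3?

Depreciable base = $58,340 − $1,000 = $57,340.
Sum of the years' digits = 4+3+2+1 = 10.
Year 1: $57,340 × 4/10 = $22,936. Book value $35,404.
Year 2: $57,340 × 3/10 = $17,202. Book value $18,202.
Year 3: $57,340 × 2/10 = $11,468. Book value $6,734.
Accumulated through year 3 = $58,340 − $6,734 = $51,606.

$51,606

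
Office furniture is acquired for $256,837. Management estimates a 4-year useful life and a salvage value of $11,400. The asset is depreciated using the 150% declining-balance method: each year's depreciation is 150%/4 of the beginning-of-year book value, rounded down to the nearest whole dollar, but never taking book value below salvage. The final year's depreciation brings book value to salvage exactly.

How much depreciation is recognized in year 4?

$51,305

Depreciable base = $256,837 − $11,400 = $245,437.
Year 1: ⌊$256,837 × 150%/4⌋ = $96,313. Book value $160,524.
Year 2: ⌊$160,524 × 150%/4⌋ = $60,196. Book value $100,328.
Year 3: ⌊$100,328 × 150%/4⌋ = $37,623. Book value $62,705.
Year 4 (final): $62,705 − $11,400 = $51,305. Book value $11,400.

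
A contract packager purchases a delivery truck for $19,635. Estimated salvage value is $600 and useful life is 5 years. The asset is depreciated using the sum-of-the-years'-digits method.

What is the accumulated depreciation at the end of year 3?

Depreciable base = $19,635 − $600 = $19,035.
Sum of the years' digits = 5+4+3+2+1 = 15.
Year 1: $19,035 × 5/15 = $6,345. Book value $13,290.
Year 2: $19,035 × 4/15 = $5,076. Book value $8,214.
Year 3: $19,035 × 3/15 = $3,807. Book value $4,407.
Accumulated through year 3 = $19,635 − $4,407 = $15,228.

$15,228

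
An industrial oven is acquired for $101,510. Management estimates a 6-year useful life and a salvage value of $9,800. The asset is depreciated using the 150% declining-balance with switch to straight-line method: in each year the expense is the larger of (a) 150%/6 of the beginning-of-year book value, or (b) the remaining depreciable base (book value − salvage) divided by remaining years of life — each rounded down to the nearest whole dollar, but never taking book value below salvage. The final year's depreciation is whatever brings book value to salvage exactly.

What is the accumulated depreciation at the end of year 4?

$69,693

Depreciable base = $101,510 − $9,800 = $91,710.
Year 1: DB = ⌊$101,510 × 150%/6⌋ = $25,377; SL = ⌊$91,710/6⌋ = $15,285 → take DB $25,377. Book value $76,133.
Year 2: DB = ⌊$76,133 × 150%/6⌋ = $19,033; SL = ⌊$66,333/5⌋ = $13,266 → take DB $19,033. Book value $57,100.
Year 3: DB = ⌊$57,100 × 150%/6⌋ = $14,275; SL = ⌊$47,300/4⌋ = $11,825 → take DB $14,275. Book value $42,825.
Year 4: DB = ⌊$42,825 × 150%/6⌋ = $10,706; SL = ⌊$33,025/3⌋ = $11,008 → take SL $11,008. Book value $31,817.
Accumulated through year 4 = $101,510 − $31,817 = $69,693.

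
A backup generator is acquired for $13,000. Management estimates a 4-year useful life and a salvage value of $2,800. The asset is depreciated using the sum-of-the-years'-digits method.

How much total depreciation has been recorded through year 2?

Depreciable base = $13,000 − $2,800 = $10,200.
Sum of the years' digits = 4+3+2+1 = 10.
Year 1: $10,200 × 4/10 = $4,080. Book value $8,920.
Year 2: $10,200 × 3/10 = $3,060. Book value $5,860.
Accumulated through year 2 = $13,000 − $5,860 = $7,140.

$7,140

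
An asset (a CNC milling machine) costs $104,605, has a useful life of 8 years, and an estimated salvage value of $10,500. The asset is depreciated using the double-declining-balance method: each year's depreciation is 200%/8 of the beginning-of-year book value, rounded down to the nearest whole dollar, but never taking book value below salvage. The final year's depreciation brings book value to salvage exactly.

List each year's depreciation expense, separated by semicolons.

Depreciable base = $104,605 − $10,500 = $94,105.
Year 1: ⌊$104,605 × 200%/8⌋ = $26,151. Book value $78,454.
Year 2: ⌊$78,454 × 200%/8⌋ = $19,613. Book value $58,841.
Year 3: ⌊$58,841 × 200%/8⌋ = $14,710. Book value $44,131.
Year 4: ⌊$44,131 × 200%/8⌋ = $11,032. Book value $33,099.
Year 5: ⌊$33,099 × 200%/8⌋ = $8,274. Book value $24,825.
Year 6: ⌊$24,825 × 200%/8⌋ = $6,206. Book value $18,619.
Year 7: ⌊$18,619 × 200%/8⌋ = $4,654. Book value $13,965.
Year 8 (final): $13,965 − $10,500 = $3,465. Book value $10,500.

$26,151; $19,613; $14,710; $11,032; $8,274; $6,206; $4,654; $3,465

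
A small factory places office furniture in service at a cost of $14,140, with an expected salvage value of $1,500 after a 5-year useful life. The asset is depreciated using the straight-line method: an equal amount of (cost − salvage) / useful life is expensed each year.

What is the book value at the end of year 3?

Depreciable base = $14,140 − $1,500 = $12,640.
Annual expense = $12,640 / 5 = $2,528.
End of year 1: book value $11,612.
End of year 2: book value $9,084.
End of year 3: book value $6,556.

$6,556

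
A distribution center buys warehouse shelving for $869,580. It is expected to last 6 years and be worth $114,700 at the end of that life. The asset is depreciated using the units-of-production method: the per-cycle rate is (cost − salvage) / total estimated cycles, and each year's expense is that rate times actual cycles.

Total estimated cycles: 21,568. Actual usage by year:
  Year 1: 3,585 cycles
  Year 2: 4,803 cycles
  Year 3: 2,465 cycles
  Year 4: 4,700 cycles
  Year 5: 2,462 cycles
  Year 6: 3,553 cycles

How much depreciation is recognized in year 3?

Depreciable base = $869,580 − $114,700 = $754,880.
Rate = $754,880 / 21,568 cycles = $35 per cycle.
Year 1: 3,585 × $35 = $125,475. Book value $744,105.
Year 2: 4,803 × $35 = $168,105. Book value $576,000.
Year 3: 2,465 × $35 = $86,275. Book value $489,725.

$86,275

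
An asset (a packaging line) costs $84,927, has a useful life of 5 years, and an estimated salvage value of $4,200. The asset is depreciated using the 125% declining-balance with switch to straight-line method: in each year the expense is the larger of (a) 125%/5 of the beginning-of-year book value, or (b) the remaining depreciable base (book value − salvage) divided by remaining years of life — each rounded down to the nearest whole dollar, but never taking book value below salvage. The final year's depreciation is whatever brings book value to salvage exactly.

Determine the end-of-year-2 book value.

$47,772

Depreciable base = $84,927 − $4,200 = $80,727.
Year 1: DB = ⌊$84,927 × 125%/5⌋ = $21,231; SL = ⌊$80,727/5⌋ = $16,145 → take DB $21,231. Book value $63,696.
Year 2: DB = ⌊$63,696 × 125%/5⌋ = $15,924; SL = ⌊$59,496/4⌋ = $14,874 → take DB $15,924. Book value $47,772.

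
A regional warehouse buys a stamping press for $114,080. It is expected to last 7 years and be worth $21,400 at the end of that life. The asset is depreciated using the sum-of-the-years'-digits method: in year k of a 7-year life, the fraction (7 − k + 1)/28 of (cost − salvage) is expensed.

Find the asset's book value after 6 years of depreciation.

$24,710

Depreciable base = $114,080 − $21,400 = $92,680.
Sum of the years' digits = 7+6+5+4+3+2+1 = 28.
Year 1: $92,680 × 7/28 = $23,170. Book value $90,910.
Year 2: $92,680 × 6/28 = $19,860. Book value $71,050.
Year 3: $92,680 × 5/28 = $16,550. Book value $54,500.
Year 4: $92,680 × 4/28 = $13,240. Book value $41,260.
Year 5: $92,680 × 3/28 = $9,930. Book value $31,330.
Year 6: $92,680 × 2/28 = $6,620. Book value $24,710.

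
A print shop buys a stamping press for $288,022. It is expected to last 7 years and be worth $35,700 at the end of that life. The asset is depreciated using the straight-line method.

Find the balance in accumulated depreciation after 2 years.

Depreciable base = $288,022 − $35,700 = $252,322.
Annual expense = $252,322 / 7 = $36,046.
End of year 1: book value $251,976.
End of year 2: book value $215,930.
Accumulated through year 2 = $288,022 − $215,930 = $72,092.

$72,092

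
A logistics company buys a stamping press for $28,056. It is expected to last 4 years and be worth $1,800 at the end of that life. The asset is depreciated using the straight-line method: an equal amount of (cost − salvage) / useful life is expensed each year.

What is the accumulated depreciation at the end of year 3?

Depreciable base = $28,056 − $1,800 = $26,256.
Annual expense = $26,256 / 4 = $6,564.
End of year 1: book value $21,492.
End of year 2: book value $14,928.
End of year 3: book value $8,364.
Accumulated through year 3 = $28,056 − $8,364 = $19,692.

$19,692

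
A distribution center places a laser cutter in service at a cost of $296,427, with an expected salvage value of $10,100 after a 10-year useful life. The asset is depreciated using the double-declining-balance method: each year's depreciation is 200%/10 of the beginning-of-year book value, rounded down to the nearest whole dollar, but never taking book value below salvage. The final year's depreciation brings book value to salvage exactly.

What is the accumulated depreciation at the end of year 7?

$234,260

Depreciable base = $296,427 − $10,100 = $286,327.
Year 1: ⌊$296,427 × 200%/10⌋ = $59,285. Book value $237,142.
Year 2: ⌊$237,142 × 200%/10⌋ = $47,428. Book value $189,714.
Year 3: ⌊$189,714 × 200%/10⌋ = $37,942. Book value $151,772.
Year 4: ⌊$151,772 × 200%/10⌋ = $30,354. Book value $121,418.
Year 5: ⌊$121,418 × 200%/10⌋ = $24,283. Book value $97,135.
Year 6: ⌊$97,135 × 200%/10⌋ = $19,427. Book value $77,708.
Year 7: ⌊$77,708 × 200%/10⌋ = $15,541. Book value $62,167.
Accumulated through year 7 = $296,427 − $62,167 = $234,260.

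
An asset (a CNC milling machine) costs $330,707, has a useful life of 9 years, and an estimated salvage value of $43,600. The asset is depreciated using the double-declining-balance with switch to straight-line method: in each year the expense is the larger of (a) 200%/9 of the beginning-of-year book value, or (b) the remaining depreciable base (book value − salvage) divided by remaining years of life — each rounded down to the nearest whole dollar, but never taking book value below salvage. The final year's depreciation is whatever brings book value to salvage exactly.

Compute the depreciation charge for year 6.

Depreciable base = $330,707 − $43,600 = $287,107.
Year 1: DB = ⌊$330,707 × 200%/9⌋ = $73,490; SL = ⌊$287,107/9⌋ = $31,900 → take DB $73,490. Book value $257,217.
Year 2: DB = ⌊$257,217 × 200%/9⌋ = $57,159; SL = ⌊$213,617/8⌋ = $26,702 → take DB $57,159. Book value $200,058.
Year 3: DB = ⌊$200,058 × 200%/9⌋ = $44,457; SL = ⌊$156,458/7⌋ = $22,351 → take DB $44,457. Book value $155,601.
Year 4: DB = ⌊$155,601 × 200%/9⌋ = $34,578; SL = ⌊$112,001/6⌋ = $18,666 → take DB $34,578. Book value $121,023.
Year 5: DB = ⌊$121,023 × 200%/9⌋ = $26,894; SL = ⌊$77,423/5⌋ = $15,484 → take DB $26,894. Book value $94,129.
Year 6: DB = ⌊$94,129 × 200%/9⌋ = $20,917; SL = ⌊$50,529/4⌋ = $12,632 → take DB $20,917. Book value $73,212.

$20,917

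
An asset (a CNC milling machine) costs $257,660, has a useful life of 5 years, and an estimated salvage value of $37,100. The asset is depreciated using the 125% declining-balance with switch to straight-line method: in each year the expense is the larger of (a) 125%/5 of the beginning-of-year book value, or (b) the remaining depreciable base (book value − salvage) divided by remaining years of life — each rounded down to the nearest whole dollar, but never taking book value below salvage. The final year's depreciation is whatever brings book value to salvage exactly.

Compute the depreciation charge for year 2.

$48,311

Depreciable base = $257,660 − $37,100 = $220,560.
Year 1: DB = ⌊$257,660 × 125%/5⌋ = $64,415; SL = ⌊$220,560/5⌋ = $44,112 → take DB $64,415. Book value $193,245.
Year 2: DB = ⌊$193,245 × 125%/5⌋ = $48,311; SL = ⌊$156,145/4⌋ = $39,036 → take DB $48,311. Book value $144,934.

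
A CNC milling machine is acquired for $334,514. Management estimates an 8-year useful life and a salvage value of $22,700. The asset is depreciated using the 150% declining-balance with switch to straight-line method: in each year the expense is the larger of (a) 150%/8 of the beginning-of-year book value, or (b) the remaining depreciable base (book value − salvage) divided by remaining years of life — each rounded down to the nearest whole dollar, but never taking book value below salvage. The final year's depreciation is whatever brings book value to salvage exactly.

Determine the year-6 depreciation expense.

Depreciable base = $334,514 − $22,700 = $311,814.
Year 1: DB = ⌊$334,514 × 150%/8⌋ = $62,721; SL = ⌊$311,814/8⌋ = $38,976 → take DB $62,721. Book value $271,793.
Year 2: DB = ⌊$271,793 × 150%/8⌋ = $50,961; SL = ⌊$249,093/7⌋ = $35,584 → take DB $50,961. Book value $220,832.
Year 3: DB = ⌊$220,832 × 150%/8⌋ = $41,406; SL = ⌊$198,132/6⌋ = $33,022 → take DB $41,406. Book value $179,426.
Year 4: DB = ⌊$179,426 × 150%/8⌋ = $33,642; SL = ⌊$156,726/5⌋ = $31,345 → take DB $33,642. Book value $145,784.
Year 5: DB = ⌊$145,784 × 150%/8⌋ = $27,334; SL = ⌊$123,084/4⌋ = $30,771 → take SL $30,771. Book value $115,013.
Year 6: DB = ⌊$115,013 × 150%/8⌋ = $21,564; SL = ⌊$92,313/3⌋ = $30,771 → take SL $30,771. Book value $84,242.

$30,771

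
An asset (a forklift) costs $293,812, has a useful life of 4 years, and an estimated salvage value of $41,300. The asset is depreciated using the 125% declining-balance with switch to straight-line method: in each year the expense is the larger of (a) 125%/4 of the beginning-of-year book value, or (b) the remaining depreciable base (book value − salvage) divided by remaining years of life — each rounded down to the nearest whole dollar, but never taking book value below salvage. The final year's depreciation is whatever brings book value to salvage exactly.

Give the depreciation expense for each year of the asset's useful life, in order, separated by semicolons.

$91,816; $63,123; $48,786; $48,787

Depreciable base = $293,812 − $41,300 = $252,512.
Year 1: DB = ⌊$293,812 × 125%/4⌋ = $91,816; SL = ⌊$252,512/4⌋ = $63,128 → take DB $91,816. Book value $201,996.
Year 2: DB = ⌊$201,996 × 125%/4⌋ = $63,123; SL = ⌊$160,696/3⌋ = $53,565 → take DB $63,123. Book value $138,873.
Year 3: DB = ⌊$138,873 × 125%/4⌋ = $43,397; SL = ⌊$97,573/2⌋ = $48,786 → take SL $48,786. Book value $90,087.
Year 4 (final): $90,087 − $41,300 = $48,787. Book value $41,300.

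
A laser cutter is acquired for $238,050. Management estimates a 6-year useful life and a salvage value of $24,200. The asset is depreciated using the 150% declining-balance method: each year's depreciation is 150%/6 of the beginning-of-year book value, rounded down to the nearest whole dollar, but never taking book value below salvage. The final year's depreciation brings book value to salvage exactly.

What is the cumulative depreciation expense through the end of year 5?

$181,559

Depreciable base = $238,050 − $24,200 = $213,850.
Year 1: ⌊$238,050 × 150%/6⌋ = $59,512. Book value $178,538.
Year 2: ⌊$178,538 × 150%/6⌋ = $44,634. Book value $133,904.
Year 3: ⌊$133,904 × 150%/6⌋ = $33,476. Book value $100,428.
Year 4: ⌊$100,428 × 150%/6⌋ = $25,107. Book value $75,321.
Year 5: ⌊$75,321 × 150%/6⌋ = $18,830. Book value $56,491.
Accumulated through year 5 = $238,050 − $56,491 = $181,559.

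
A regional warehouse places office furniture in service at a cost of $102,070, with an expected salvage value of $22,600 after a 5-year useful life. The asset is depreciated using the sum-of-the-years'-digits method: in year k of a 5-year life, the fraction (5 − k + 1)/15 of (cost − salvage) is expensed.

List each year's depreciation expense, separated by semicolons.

$26,490; $21,192; $15,894; $10,596; $5,298

Depreciable base = $102,070 − $22,600 = $79,470.
Sum of the years' digits = 5+4+3+2+1 = 15.
Year 1: $79,470 × 5/15 = $26,490. Book value $75,580.
Year 2: $79,470 × 4/15 = $21,192. Book value $54,388.
Year 3: $79,470 × 3/15 = $15,894. Book value $38,494.
Year 4: $79,470 × 2/15 = $10,596. Book value $27,898.
Year 5: $79,470 × 1/15 = $5,298. Book value $22,600.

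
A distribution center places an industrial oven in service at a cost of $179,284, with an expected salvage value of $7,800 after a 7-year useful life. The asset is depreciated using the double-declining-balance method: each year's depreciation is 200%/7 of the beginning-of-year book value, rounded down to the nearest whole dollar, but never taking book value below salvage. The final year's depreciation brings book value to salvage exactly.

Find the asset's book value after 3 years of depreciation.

Depreciable base = $179,284 − $7,800 = $171,484.
Year 1: ⌊$179,284 × 200%/7⌋ = $51,224. Book value $128,060.
Year 2: ⌊$128,060 × 200%/7⌋ = $36,588. Book value $91,472.
Year 3: ⌊$91,472 × 200%/7⌋ = $26,134. Book value $65,338.

$65,338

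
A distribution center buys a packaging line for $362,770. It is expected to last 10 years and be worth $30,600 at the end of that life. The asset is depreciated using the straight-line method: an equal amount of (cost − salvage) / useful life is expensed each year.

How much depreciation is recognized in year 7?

Depreciable base = $362,770 − $30,600 = $332,170.
Annual expense = $332,170 / 10 = $33,217.

$33,217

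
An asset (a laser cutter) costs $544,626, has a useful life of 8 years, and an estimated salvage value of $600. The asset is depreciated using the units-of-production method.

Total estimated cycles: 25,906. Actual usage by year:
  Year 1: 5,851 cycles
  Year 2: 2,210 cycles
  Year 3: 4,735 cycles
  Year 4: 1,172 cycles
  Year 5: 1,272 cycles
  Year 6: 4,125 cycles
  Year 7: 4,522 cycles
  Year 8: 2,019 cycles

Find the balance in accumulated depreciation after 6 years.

Depreciable base = $544,626 − $600 = $544,026.
Rate = $544,026 / 25,906 cycles = $21 per cycle.
Year 1: 5,851 × $21 = $122,871. Book value $421,755.
Year 2: 2,210 × $21 = $46,410. Book value $375,345.
Year 3: 4,735 × $21 = $99,435. Book value $275,910.
Year 4: 1,172 × $21 = $24,612. Book value $251,298.
Year 5: 1,272 × $21 = $26,712. Book value $224,586.
Year 6: 4,125 × $21 = $86,625. Book value $137,961.
Accumulated through year 6 = $544,626 − $137,961 = $406,665.

$406,665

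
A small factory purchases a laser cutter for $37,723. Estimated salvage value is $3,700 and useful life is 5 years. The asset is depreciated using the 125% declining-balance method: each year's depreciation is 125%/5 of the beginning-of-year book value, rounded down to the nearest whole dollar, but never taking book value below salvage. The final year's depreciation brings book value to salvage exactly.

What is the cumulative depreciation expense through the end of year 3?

$21,808

Depreciable base = $37,723 − $3,700 = $34,023.
Year 1: ⌊$37,723 × 125%/5⌋ = $9,430. Book value $28,293.
Year 2: ⌊$28,293 × 125%/5⌋ = $7,073. Book value $21,220.
Year 3: ⌊$21,220 × 125%/5⌋ = $5,305. Book value $15,915.
Accumulated through year 3 = $37,723 − $15,915 = $21,808.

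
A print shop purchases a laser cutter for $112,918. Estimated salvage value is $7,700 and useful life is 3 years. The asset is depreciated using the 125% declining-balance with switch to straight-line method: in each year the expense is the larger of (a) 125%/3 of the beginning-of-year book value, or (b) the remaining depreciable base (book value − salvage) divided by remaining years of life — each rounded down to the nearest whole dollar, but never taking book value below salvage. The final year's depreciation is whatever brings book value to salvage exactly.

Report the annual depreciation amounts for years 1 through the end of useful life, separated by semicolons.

$47,049; $29,084; $29,085

Depreciable base = $112,918 − $7,700 = $105,218.
Year 1: DB = ⌊$112,918 × 125%/3⌋ = $47,049; SL = ⌊$105,218/3⌋ = $35,072 → take DB $47,049. Book value $65,869.
Year 2: DB = ⌊$65,869 × 125%/3⌋ = $27,445; SL = ⌊$58,169/2⌋ = $29,084 → take SL $29,084. Book value $36,785.
Year 3 (final): $36,785 − $7,700 = $29,085. Book value $7,700.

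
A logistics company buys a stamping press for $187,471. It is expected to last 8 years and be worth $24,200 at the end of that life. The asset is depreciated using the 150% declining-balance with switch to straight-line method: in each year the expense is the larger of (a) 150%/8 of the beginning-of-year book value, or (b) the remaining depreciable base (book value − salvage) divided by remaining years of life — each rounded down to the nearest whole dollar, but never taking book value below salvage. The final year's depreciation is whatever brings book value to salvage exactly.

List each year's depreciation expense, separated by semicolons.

Depreciable base = $187,471 − $24,200 = $163,271.
Year 1: DB = ⌊$187,471 × 150%/8⌋ = $35,150; SL = ⌊$163,271/8⌋ = $20,408 → take DB $35,150. Book value $152,321.
Year 2: DB = ⌊$152,321 × 150%/8⌋ = $28,560; SL = ⌊$128,121/7⌋ = $18,303 → take DB $28,560. Book value $123,761.
Year 3: DB = ⌊$123,761 × 150%/8⌋ = $23,205; SL = ⌊$99,561/6⌋ = $16,593 → take DB $23,205. Book value $100,556.
Year 4: DB = ⌊$100,556 × 150%/8⌋ = $18,854; SL = ⌊$76,356/5⌋ = $15,271 → take DB $18,854. Book value $81,702.
Year 5: DB = ⌊$81,702 × 150%/8⌋ = $15,319; SL = ⌊$57,502/4⌋ = $14,375 → take DB $15,319. Book value $66,383.
Year 6: DB = ⌊$66,383 × 150%/8⌋ = $12,446; SL = ⌊$42,183/3⌋ = $14,061 → take SL $14,061. Book value $52,322.
Year 7: DB = ⌊$52,322 × 150%/8⌋ = $9,810; SL = ⌊$28,122/2⌋ = $14,061 → take SL $14,061. Book value $38,261.
Year 8 (final): $38,261 − $24,200 = $14,061. Book value $24,200.

$35,150; $28,560; $23,205; $18,854; $15,319; $14,061; $14,061; $14,061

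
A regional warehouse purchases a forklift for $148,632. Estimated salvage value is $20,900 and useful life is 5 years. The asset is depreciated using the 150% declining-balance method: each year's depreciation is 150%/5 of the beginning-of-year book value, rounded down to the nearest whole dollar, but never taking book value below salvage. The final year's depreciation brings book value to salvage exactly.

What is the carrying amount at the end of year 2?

Depreciable base = $148,632 − $20,900 = $127,732.
Year 1: ⌊$148,632 × 150%/5⌋ = $44,589. Book value $104,043.
Year 2: ⌊$104,043 × 150%/5⌋ = $31,212. Book value $72,831.

$72,831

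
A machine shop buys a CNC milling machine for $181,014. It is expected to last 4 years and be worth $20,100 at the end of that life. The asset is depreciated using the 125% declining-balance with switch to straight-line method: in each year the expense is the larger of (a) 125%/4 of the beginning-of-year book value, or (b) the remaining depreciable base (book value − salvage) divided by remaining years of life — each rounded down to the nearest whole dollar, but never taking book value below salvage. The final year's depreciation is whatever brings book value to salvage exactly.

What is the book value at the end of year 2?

$85,558

Depreciable base = $181,014 − $20,100 = $160,914.
Year 1: DB = ⌊$181,014 × 125%/4⌋ = $56,566; SL = ⌊$160,914/4⌋ = $40,228 → take DB $56,566. Book value $124,448.
Year 2: DB = ⌊$124,448 × 125%/4⌋ = $38,890; SL = ⌊$104,348/3⌋ = $34,782 → take DB $38,890. Book value $85,558.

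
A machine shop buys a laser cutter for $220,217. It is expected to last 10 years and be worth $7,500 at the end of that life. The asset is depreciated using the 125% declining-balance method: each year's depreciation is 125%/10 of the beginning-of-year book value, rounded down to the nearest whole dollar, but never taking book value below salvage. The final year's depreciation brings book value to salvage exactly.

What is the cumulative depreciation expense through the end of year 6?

Depreciable base = $220,217 − $7,500 = $212,717.
Year 1: ⌊$220,217 × 125%/10⌋ = $27,527. Book value $192,690.
Year 2: ⌊$192,690 × 125%/10⌋ = $24,086. Book value $168,604.
Year 3: ⌊$168,604 × 125%/10⌋ = $21,075. Book value $147,529.
Year 4: ⌊$147,529 × 125%/10⌋ = $18,441. Book value $129,088.
Year 5: ⌊$129,088 × 125%/10⌋ = $16,136. Book value $112,952.
Year 6: ⌊$112,952 × 125%/10⌋ = $14,119. Book value $98,833.
Accumulated through year 6 = $220,217 − $98,833 = $121,384.

$121,384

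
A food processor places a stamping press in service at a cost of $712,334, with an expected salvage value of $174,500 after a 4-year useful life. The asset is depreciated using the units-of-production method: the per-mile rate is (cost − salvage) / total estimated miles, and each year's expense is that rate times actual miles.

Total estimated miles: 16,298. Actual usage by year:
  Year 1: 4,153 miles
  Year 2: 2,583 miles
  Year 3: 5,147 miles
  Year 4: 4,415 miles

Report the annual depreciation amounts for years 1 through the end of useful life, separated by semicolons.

Depreciable base = $712,334 − $174,500 = $537,834.
Rate = $537,834 / 16,298 miles = $33 per mile.
Year 1: 4,153 × $33 = $137,049. Book value $575,285.
Year 2: 2,583 × $33 = $85,239. Book value $490,046.
Year 3: 5,147 × $33 = $169,851. Book value $320,195.
Year 4: 4,415 × $33 = $145,695. Book value $174,500.

$137,049; $85,239; $169,851; $145,695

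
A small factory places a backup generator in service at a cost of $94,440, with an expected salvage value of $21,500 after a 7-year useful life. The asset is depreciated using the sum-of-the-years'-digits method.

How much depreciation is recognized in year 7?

Depreciable base = $94,440 − $21,500 = $72,940.
Sum of the years' digits = 7+6+5+4+3+2+1 = 28.
Year 1: $72,940 × 7/28 = $18,235. Book value $76,205.
Year 2: $72,940 × 6/28 = $15,630. Book value $60,575.
Year 3: $72,940 × 5/28 = $13,025. Book value $47,550.
Year 4: $72,940 × 4/28 = $10,420. Book value $37,130.
Year 5: $72,940 × 3/28 = $7,815. Book value $29,315.
Year 6: $72,940 × 2/28 = $5,210. Book value $24,105.
Year 7: $72,940 × 1/28 = $2,605. Book value $21,500.

$2,605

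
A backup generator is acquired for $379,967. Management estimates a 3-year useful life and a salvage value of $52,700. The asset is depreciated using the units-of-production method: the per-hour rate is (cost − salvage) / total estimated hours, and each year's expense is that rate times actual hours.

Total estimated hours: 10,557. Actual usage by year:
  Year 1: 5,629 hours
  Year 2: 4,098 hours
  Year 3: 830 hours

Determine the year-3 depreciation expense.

Depreciable base = $379,967 − $52,700 = $327,267.
Rate = $327,267 / 10,557 hours = $31 per hour.
Year 1: 5,629 × $31 = $174,499. Book value $205,468.
Year 2: 4,098 × $31 = $127,038. Book value $78,430.
Year 3: 830 × $31 = $25,730. Book value $52,700.

$25,730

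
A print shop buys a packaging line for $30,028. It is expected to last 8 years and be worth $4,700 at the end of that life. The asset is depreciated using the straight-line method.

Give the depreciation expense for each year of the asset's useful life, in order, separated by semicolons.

$3,166; $3,166; $3,166; $3,166; $3,166; $3,166; $3,166; $3,166

Depreciable base = $30,028 − $4,700 = $25,328.
Annual expense = $25,328 / 8 = $3,166.
End of year 1: book value $26,862.
End of year 2: book value $23,696.
End of year 3: book value $20,530.
End of year 4: book value $17,364.
End of year 5: book value $14,198.
End of year 6: book value $11,032.
End of year 7: book value $7,866.
End of year 8: book value $4,700.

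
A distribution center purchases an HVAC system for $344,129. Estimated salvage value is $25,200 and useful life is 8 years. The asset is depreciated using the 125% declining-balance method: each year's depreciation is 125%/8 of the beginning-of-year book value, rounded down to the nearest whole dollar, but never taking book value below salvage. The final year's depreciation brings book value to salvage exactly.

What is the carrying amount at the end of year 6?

Depreciable base = $344,129 − $25,200 = $318,929.
Year 1: ⌊$344,129 × 125%/8⌋ = $53,770. Book value $290,359.
Year 2: ⌊$290,359 × 125%/8⌋ = $45,368. Book value $244,991.
Year 3: ⌊$244,991 × 125%/8⌋ = $38,279. Book value $206,712.
Year 4: ⌊$206,712 × 125%/8⌋ = $32,298. Book value $174,414.
Year 5: ⌊$174,414 × 125%/8⌋ = $27,252. Book value $147,162.
Year 6: ⌊$147,162 × 125%/8⌋ = $22,994. Book value $124,168.

$124,168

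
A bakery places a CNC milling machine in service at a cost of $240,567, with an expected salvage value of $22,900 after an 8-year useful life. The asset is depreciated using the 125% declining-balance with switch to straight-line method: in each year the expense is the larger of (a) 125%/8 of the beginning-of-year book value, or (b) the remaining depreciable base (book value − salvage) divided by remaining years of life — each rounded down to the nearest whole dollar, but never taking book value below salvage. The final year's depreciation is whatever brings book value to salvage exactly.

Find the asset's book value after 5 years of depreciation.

Depreciable base = $240,567 − $22,900 = $217,667.
Year 1: DB = ⌊$240,567 × 125%/8⌋ = $37,588; SL = ⌊$217,667/8⌋ = $27,208 → take DB $37,588. Book value $202,979.
Year 2: DB = ⌊$202,979 × 125%/8⌋ = $31,715; SL = ⌊$180,079/7⌋ = $25,725 → take DB $31,715. Book value $171,264.
Year 3: DB = ⌊$171,264 × 125%/8⌋ = $26,760; SL = ⌊$148,364/6⌋ = $24,727 → take DB $26,760. Book value $144,504.
Year 4: DB = ⌊$144,504 × 125%/8⌋ = $22,578; SL = ⌊$121,604/5⌋ = $24,320 → take SL $24,320. Book value $120,184.
Year 5: DB = ⌊$120,184 × 125%/8⌋ = $18,778; SL = ⌊$97,284/4⌋ = $24,321 → take SL $24,321. Book value $95,863.

$95,863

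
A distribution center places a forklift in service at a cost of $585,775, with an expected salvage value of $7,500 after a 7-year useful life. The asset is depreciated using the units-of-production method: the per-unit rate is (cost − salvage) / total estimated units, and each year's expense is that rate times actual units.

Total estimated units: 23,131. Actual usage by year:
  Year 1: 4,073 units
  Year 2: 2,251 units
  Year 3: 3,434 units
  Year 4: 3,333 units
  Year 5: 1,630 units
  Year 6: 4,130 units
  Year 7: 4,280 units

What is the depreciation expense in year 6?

Depreciable base = $585,775 − $7,500 = $578,275.
Rate = $578,275 / 23,131 units = $25 per unit.
Year 1: 4,073 × $25 = $101,825. Book value $483,950.
Year 2: 2,251 × $25 = $56,275. Book value $427,675.
Year 3: 3,434 × $25 = $85,850. Book value $341,825.
Year 4: 3,333 × $25 = $83,325. Book value $258,500.
Year 5: 1,630 × $25 = $40,750. Book value $217,750.
Year 6: 4,130 × $25 = $103,250. Book value $114,500.

$103,250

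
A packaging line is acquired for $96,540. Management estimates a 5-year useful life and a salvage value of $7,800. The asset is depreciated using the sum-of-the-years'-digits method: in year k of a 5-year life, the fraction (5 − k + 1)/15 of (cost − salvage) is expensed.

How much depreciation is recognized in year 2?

Depreciable base = $96,540 − $7,800 = $88,740.
Sum of the years' digits = 5+4+3+2+1 = 15.
Year 1: $88,740 × 5/15 = $29,580. Book value $66,960.
Year 2: $88,740 × 4/15 = $23,664. Book value $43,296.

$23,664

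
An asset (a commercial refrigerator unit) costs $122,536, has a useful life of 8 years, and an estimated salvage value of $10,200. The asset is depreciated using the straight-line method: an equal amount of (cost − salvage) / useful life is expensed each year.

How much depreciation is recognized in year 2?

Depreciable base = $122,536 − $10,200 = $112,336.
Annual expense = $112,336 / 8 = $14,042.

$14,042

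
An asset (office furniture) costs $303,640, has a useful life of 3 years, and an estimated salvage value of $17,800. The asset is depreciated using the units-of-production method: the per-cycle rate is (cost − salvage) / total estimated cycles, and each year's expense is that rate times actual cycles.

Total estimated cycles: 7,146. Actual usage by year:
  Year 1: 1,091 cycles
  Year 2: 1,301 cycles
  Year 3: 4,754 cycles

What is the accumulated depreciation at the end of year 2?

Depreciable base = $303,640 − $17,800 = $285,840.
Rate = $285,840 / 7,146 cycles = $40 per cycle.
Year 1: 1,091 × $40 = $43,640. Book value $260,000.
Year 2: 1,301 × $40 = $52,040. Book value $207,960.
Accumulated through year 2 = $303,640 − $207,960 = $95,680.

$95,680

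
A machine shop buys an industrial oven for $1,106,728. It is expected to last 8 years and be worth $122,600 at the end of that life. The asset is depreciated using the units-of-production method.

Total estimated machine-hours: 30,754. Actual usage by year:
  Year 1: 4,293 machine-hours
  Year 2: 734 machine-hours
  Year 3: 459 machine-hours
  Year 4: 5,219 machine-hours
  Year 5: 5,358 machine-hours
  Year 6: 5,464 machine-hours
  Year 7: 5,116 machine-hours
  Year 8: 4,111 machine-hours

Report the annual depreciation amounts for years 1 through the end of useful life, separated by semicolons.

Depreciable base = $1,106,728 − $122,600 = $984,128.
Rate = $984,128 / 30,754 machine-hours = $32 per machine-hour.
Year 1: 4,293 × $32 = $137,376. Book value $969,352.
Year 2: 734 × $32 = $23,488. Book value $945,864.
Year 3: 459 × $32 = $14,688. Book value $931,176.
Year 4: 5,219 × $32 = $167,008. Book value $764,168.
Year 5: 5,358 × $32 = $171,456. Book value $592,712.
Year 6: 5,464 × $32 = $174,848. Book value $417,864.
Year 7: 5,116 × $32 = $163,712. Book value $254,152.
Year 8: 4,111 × $32 = $131,552. Book value $122,600.

$137,376; $23,488; $14,688; $167,008; $171,456; $174,848; $163,712; $131,552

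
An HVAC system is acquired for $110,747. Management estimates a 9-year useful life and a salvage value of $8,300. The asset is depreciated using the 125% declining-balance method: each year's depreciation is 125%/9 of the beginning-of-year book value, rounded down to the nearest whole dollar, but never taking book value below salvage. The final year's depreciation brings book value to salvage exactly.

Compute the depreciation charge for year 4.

$9,821

Depreciable base = $110,747 − $8,300 = $102,447.
Year 1: ⌊$110,747 × 125%/9⌋ = $15,381. Book value $95,366.
Year 2: ⌊$95,366 × 125%/9⌋ = $13,245. Book value $82,121.
Year 3: ⌊$82,121 × 125%/9⌋ = $11,405. Book value $70,716.
Year 4: ⌊$70,716 × 125%/9⌋ = $9,821. Book value $60,895.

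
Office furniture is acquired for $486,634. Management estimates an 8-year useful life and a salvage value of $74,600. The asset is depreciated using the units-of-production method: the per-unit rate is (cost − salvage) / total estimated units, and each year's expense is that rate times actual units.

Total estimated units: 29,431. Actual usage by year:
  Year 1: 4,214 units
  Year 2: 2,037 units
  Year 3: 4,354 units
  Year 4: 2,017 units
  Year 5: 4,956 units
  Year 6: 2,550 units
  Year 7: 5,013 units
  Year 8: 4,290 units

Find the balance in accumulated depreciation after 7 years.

$351,974

Depreciable base = $486,634 − $74,600 = $412,034.
Rate = $412,034 / 29,431 units = $14 per unit.
Year 1: 4,214 × $14 = $58,996. Book value $427,638.
Year 2: 2,037 × $14 = $28,518. Book value $399,120.
Year 3: 4,354 × $14 = $60,956. Book value $338,164.
Year 4: 2,017 × $14 = $28,238. Book value $309,926.
Year 5: 4,956 × $14 = $69,384. Book value $240,542.
Year 6: 2,550 × $14 = $35,700. Book value $204,842.
Year 7: 5,013 × $14 = $70,182. Book value $134,660.
Accumulated through year 7 = $486,634 − $134,660 = $351,974.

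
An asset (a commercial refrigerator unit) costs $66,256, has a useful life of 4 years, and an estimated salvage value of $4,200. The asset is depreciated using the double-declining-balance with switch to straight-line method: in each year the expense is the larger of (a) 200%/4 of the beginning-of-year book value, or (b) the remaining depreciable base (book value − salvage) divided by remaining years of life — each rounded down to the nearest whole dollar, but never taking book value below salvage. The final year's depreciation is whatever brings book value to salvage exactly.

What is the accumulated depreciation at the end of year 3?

$57,974

Depreciable base = $66,256 − $4,200 = $62,056.
Year 1: DB = ⌊$66,256 × 200%/4⌋ = $33,128; SL = ⌊$62,056/4⌋ = $15,514 → take DB $33,128. Book value $33,128.
Year 2: DB = ⌊$33,128 × 200%/4⌋ = $16,564; SL = ⌊$28,928/3⌋ = $9,642 → take DB $16,564. Book value $16,564.
Year 3: DB = ⌊$16,564 × 200%/4⌋ = $8,282; SL = ⌊$12,364/2⌋ = $6,182 → take DB $8,282. Book value $8,282.
Accumulated through year 3 = $66,256 − $8,282 = $57,974.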